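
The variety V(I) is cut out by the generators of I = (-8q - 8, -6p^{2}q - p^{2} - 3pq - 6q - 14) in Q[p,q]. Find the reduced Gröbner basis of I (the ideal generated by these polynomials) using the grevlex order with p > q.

f_1 = -8q - 8, LT = q.
f_2 = -6p^{2}q - p^{2} - 3pq - 6q - 14, LT = p^{2}q.

S(f_1,f_2): lcm = p^{2}q. S = \tfrac{5}{6}p^{2} - \tfrac{1}{2}pq - q - \tfrac{7}{3}.
  leading term p^{2}: no divisor's leading term divides it; move \tfrac{5}{6}p^{2} to the remainder.
  leading term pq: subtract (\tfrac{1}{16}p)·f_1 from -\tfrac{1}{2}pq - q - \tfrac{7}{3} → \tfrac{1}{2}p - q - \tfrac{7}{3}
  leading term p: no divisor's leading term divides it; move \tfrac{1}{2}p to the remainder.
  leading term q: subtract (\tfrac{1}{8})·f_1 from -q - \tfrac{7}{3} → -\tfrac{4}{3}
  leading term 1: no divisor's leading term divides it; move -\tfrac{4}{3} to the remainder.
  remainder \tfrac{5}{6}p^{2} + \tfrac{1}{2}p - \tfrac{4}{3} ≠ 0; add g_3 = \tfrac{5}{6}p^{2} + \tfrac{1}{2}p - \tfrac{4}{3} to the basis.

S(f_1,g_3): leading monomials are coprime, so the S-polynomial reduces to 0 (Buchberger's first criterion).
S(f_2,g_3): lcm = p^{2}q. S = \tfrac{1}{6}p^{2} - \tfrac{1}{10}pq + \tfrac{13}{5}q + \tfrac{7}{3}.
  leading term p^{2}: subtract (\tfrac{1}{5})·g_3 from \tfrac{1}{6}p^{2} - \tfrac{1}{10}pq + \tfrac{13}{5}q + \tfrac{7}{3} → -\tfrac{1}{10}pq - \tfrac{1}{10}p + \tfrac{13}{5}q + \tfrac{13}{5}
  leading term pq: subtract (\tfrac{1}{80}p)·f_1 from -\tfrac{1}{10}pq - \tfrac{1}{10}p + \tfrac{13}{5}q + \tfrac{13}{5} → \tfrac{13}{5}q + \tfrac{13}{5}
  leading term q: subtract (-\tfrac{13}{40})·f_1 from \tfrac{13}{5}q + \tfrac{13}{5} → 0
  remainder 0.

Every S-polynomial of the final basis reduces to 0, so we have a Gröbner basis.
Inter-reduce: drop elements whose leading term is divisible by another's, tail-reduce, and make monic.

G = {p^{2} + \tfrac{3}{5}p - \tfrac{8}{5}, q + 1}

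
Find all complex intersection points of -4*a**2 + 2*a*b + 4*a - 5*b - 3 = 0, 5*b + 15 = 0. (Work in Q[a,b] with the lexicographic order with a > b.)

Compute a lex Gröbner basis by Buchberger's algorithm.
f_1 = -4*a**2 + 2*a*b + 4*a - 5*b - 3, LT = a**2.
f_2 = 5*b + 15, LT = b.

The S-polynomials (S(f_1,f_2)) all reduce to 0 modulo the current basis, so we have a Gröbner basis.
Inter-reduce: drop elements whose leading term is divisible by another's, tail-reduce, and make monic.
Reduced Gröbner basis: {a**2 + 1/2*a - 3, b + 3}.

From the last basis element, b + 3 = 0, so b takes values in {-3}. Each choice, substituted upward through the basis, yields the corresponding point(s) of the solution set.
  b = -3: the earlier basis element becomes a**2 + 1/2*a - 3 = 0, giving a = -2, 3/2 — points (-2, -3), (3/2, -3).
Check: every point annihilates each of the original generators.

{(-2, -3), (3/2, -3)}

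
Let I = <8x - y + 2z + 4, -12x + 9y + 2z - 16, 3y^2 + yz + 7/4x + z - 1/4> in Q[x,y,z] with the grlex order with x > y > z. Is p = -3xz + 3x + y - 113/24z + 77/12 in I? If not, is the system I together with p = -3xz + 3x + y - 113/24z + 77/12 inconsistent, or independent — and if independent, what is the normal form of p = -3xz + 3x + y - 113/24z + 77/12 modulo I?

First compute the reduced Gröbner basis of I by Buchberger's algorithm.
f_1 = 8x - y + 2z + 4, LT = x.
f_2 = -12x + 9y + 2z - 16, LT = x.
f_3 = 3y^2 + yz + 7/4x + z - 1/4, LT = y^2.

S(f_1,f_2): lcm = x. S = 5/8y + 5/12z - 5/6.
  reduce S modulo (f_1, f_2, f_3):
  remainder 5/8y + 5/12z - 5/6 ≠ 0; add h_4 = 5/8y + 5/12z - 5/6 to the basis.

S(f_3,h_4): lcm = y^2. S = -1/3yz + 7/12x + 4/3y + 1/3z - 1/12.
  reduce S modulo (f_1, f_2, f_3, h_4):
  remainder 2/9z^2 - 43/36z + 3/2 ≠ 0; add h_5 = 2/9z^2 - 43/36z + 3/2 to the basis.

The other S-polynomials (S(f_1,f_3), S(f_2,f_3), S(f_1,h_4), S(f_2,h_4), S(f_1,h_5), S(f_2,h_5), S(f_3,h_5), S(h_4,h_5)) all reduce to 0 modulo the current basis, so we have a Gröbner basis.
Inter-reduce: drop elements whose leading term is divisible by another's, tail-reduce, and make monic.
Reduced Gröbner basis: {z^2 - 43/8z + 27/4, x + 1/3z + 1/3, y + 2/3z - 4/3}.
Label its elements g_1 = z^2 - 43/8z + 27/4, g_2 = x + 1/3z + 1/3, g_3 = y + 2/3z - 4/3.

Reduce p = -3xz + 3x + y - 113/24z + 77/12 modulo G:
  leading term xz: subtract (-3z)·g_2 from -3xz + 3x + y - 113/24z + 77/12 → z^2 + 3x + y - 89/24z + 77/12
  leading term z^2: subtract (1)·g_1 from z^2 + 3x + y - 89/24z + 77/12 → 3x + y + 5/3z - 1/3
  leading term x: subtract (3)·g_2 from 3x + y + 5/3z - 1/3 → y + 2/3z - 4/3
  leading term y: subtract (1)·g_3 from y + 2/3z - 4/3 → 0
  normal form = 0.
Since the normal form is 0, p ∈ I.

-3xz + 3x + y - 113/24z + 77/12 lies in I (it reduces to 0).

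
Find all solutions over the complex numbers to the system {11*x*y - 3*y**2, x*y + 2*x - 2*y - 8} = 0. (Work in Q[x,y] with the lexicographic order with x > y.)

Compute a lex Gröbner basis by Buchberger's algorithm.
f_1 = 11*x*y - 3*y**2, LT = x*y.
f_2 = x*y + 2*x - 2*y - 8, LT = x*y.

S(f_1,f_2): lcm = x*y. S = -2*x - 3/11*y**2 + 2*y + 8.
  leading term x: no divisor's leading term divides it; move -2*x to the remainder.
  leading term y**2: no divisor's leading term divides it; move -3/11*y**2 to the remainder.
  leading term y: no divisor's leading term divides it; move 2*y to the remainder.
  leading term 1: no divisor's leading term divides it; move 8 to the remainder.
  remainder -2*x - 3/11*y**2 + 2*y + 8 ≠ 0; add h_3 = -2*x - 3/11*y**2 + 2*y + 8 to the basis.

S(f_1,h_3): lcm = x*y. S = -3/22*y**3 + 8/11*y**2 + 4*y.
  leading term y**3: no divisor's leading term divides it; move -3/22*y**3 to the remainder.
  leading term y**2: no divisor's leading term divides it; move 8/11*y**2 to the remainder.
  leading term y: no divisor's leading term divides it; move 4*y to the remainder.
  remainder -3/22*y**3 + 8/11*y**2 + 4*y ≠ 0; add h_4 = -3/22*y**3 + 8/11*y**2 + 4*y to the basis.

The other S-polynomials (S(f_2,h_3), S(f_1,h_4), S(f_2,h_4), S(h_3,h_4)) all reduce to 0 modulo the current basis, so we have a Gröbner basis.
Inter-reduce: drop elements whose leading term is divisible by another's, tail-reduce, and make monic.
Reduced Gröbner basis: {x + 3/22*y**2 - y - 4, y**3 - 16/3*y**2 - 88/3*y}.

Elimination: the polynomial y**3 - 16/3*y**2 - 88/3*y lies in the elimination ideal for y, so y ∈ {0, 8/3 - 2*sqrt(82)/3, 8/3 + 2*sqrt(82)/3}. For each such y, the remaining basis elements (now univariate) give the rest of the solution.
  y = 0: the earlier basis element becomes x - 4 = 0, giving x = 4 — point (4, 0).
  y = 8/3 - 2*sqrt(82)/3: the earlier basis element becomes x - 8/11 + 2*sqrt(82)/11 = 0, giving x = 8/11 - 2*sqrt(82)/11 — point (8/11 - 2*sqrt(82)/11, 8/3 - 2*sqrt(82)/3).
  y = 8/3 + 2*sqrt(82)/3: the earlier basis element becomes x - 2*sqrt(82)/11 - 8/11 = 0, giving x = 8/11 + 2*sqrt(82)/11 — point (8/11 + 2*sqrt(82)/11, 8/3 + 2*sqrt(82)/3).
Check: every point annihilates each of the original generators.
This is the nonlinear analogue of row-reducing a linear system.

{(4, 0), (8/11 - 2*sqrt(82)/11, 8/3 - 2*sqrt(82)/3), (8/11 + 2*sqrt(82)/11, 8/3 + 2*sqrt(82)/3)}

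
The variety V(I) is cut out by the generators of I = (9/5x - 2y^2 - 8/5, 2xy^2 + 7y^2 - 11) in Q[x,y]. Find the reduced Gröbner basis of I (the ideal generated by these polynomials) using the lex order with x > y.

G = {x - 10/9y^2 - 8/9, y^4 + 79/20y^2 - 99/20}

f_1 = 9/5x - 2y^2 - 8/5, LT = x.
f_2 = 2xy^2 + 7y^2 - 11, LT = xy^2.

S(f_1,f_2): lcm = xy^2. S = -10/9y^4 - 79/18y^2 + 11/2.
  leading term y^4: no divisor's leading term divides it; move -10/9y^4 to the remainder.
  leading term y^2: no divisor's leading term divides it; move -79/18y^2 to the remainder.
  leading term 1: no divisor's leading term divides it; move 11/2 to the remainder.
  remainder -10/9y^4 - 79/18y^2 + 11/2 ≠ 0; add g_3 = -10/9y^4 - 79/18y^2 + 11/2 to the basis.

The other S-polynomials (S(f_1,g_3), S(f_2,g_3)) all reduce to 0 modulo the current basis, so we have a Gröbner basis.
Inter-reduce: drop elements whose leading term is divisible by another's, tail-reduce, and make monic.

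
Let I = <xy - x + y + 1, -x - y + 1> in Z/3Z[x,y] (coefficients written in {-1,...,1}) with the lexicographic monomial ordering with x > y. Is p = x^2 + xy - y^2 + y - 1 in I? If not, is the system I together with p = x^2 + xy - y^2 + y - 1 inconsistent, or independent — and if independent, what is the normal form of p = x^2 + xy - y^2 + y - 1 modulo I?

x^2 + xy - y^2 + y - 1 lies in I (it reduces to 0).

First compute the reduced Gröbner basis of I by Buchberger's algorithm.
f_1 = xy - x + y + 1, LT = xy.
f_2 = -x - y + 1, LT = x.

S(f_1,f_2): lcm = xy. S = -x - y^2 - y + 1.
  leading term x: subtract (1)·f_2 from -x - y^2 - y + 1 → -y^2
  leading term y^2: no divisor's leading term divides it; move -y^2 to the remainder.
  remainder -y^2 ≠ 0; add h_3 = -y^2 to the basis.

S(f_1,h_3): lcm = xy^2. S = -xy + y^2 + y.
  leading term xy: subtract (-1)·f_1 from -xy + y^2 + y → -x + y^2 - y + 1
  leading term x: subtract (1)·f_2 from -x + y^2 - y + 1 → y^2
  leading term y^2: subtract (-1)·h_3 from y^2 → 0
  remainder 0.

S(f_2,h_3): leading monomials are coprime, so the S-polynomial reduces to 0 (Buchberger's first criterion).
Every S-polynomial of the final basis reduces to 0, so we have a Gröbner basis.
Inter-reduce: drop elements whose leading term is divisible by another's, tail-reduce, and make monic.
Reduced Gröbner basis: {x + y - 1, y^2}.
Label its elements g_1 = x + y - 1, g_2 = y^2.

Reduce p = x^2 + xy - y^2 + y - 1 modulo G:
  leading term x^2: subtract (x)·g_1 from x^2 + xy - y^2 + y - 1 → x - y^2 + y - 1
  leading term x: subtract (1)·g_1 from x - y^2 + y - 1 → -y^2
  leading term y^2: subtract (-1)·g_2 from -y^2 → 0
  normal form = 0.
Since the normal form is 0, p ∈ I.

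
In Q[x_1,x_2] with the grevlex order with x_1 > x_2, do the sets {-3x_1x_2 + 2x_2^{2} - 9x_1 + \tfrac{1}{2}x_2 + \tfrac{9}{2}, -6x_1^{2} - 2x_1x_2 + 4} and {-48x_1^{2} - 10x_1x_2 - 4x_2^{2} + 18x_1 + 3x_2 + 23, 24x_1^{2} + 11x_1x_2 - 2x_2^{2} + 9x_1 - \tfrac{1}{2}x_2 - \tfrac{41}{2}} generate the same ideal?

No, the ideals differ.

For a fixed monomial order, each ideal has a unique reduced Gröbner basis; comparing bases decides equality.
Buchberger on the first generating set:
f_1 = -3x_1x_2 + 2x_2^{2} - 9x_1 + \tfrac{1}{2}x_2 + \tfrac{9}{2}, LT = x_1x_2.
f_2 = -6x_1^{2} - 2x_1x_2 + 4, LT = x_1^{2}.

S(f_1,f_2): lcm = x_1^{2}x_2. S = -x_1x_2^{2} + 3x_1^{2} - \tfrac{1}{6}x_1x_2 - \tfrac{3}{2}x_1 + \tfrac{2}{3}x_2.
  reduce S modulo (f_1, f_2):
  remainder -\tfrac{2}{3}x_2^{3} + \tfrac{19}{18}x_2^{2} - 7x_1 - \tfrac{19}{36}x_2 + \tfrac{19}{4} ≠ 0; add g_3 = -\tfrac{2}{3}x_2^{3} + \tfrac{19}{18}x_2^{2} - 7x_1 - \tfrac{19}{36}x_2 + \tfrac{19}{4} to the basis.

The other S-polynomials (S(f_1,g_3), S(f_2,g_3)) all reduce to 0 modulo the current basis, so we have a Gröbner basis.
Inter-reduce: drop elements whose leading term is divisible by another's, tail-reduce, and make monic.
Reduced Gröbner basis: {x_2^{3} - \tfrac{19}{12}x_2^{2} + \tfrac{21}{2}x_1 + \tfrac{19}{24}x_2 - \tfrac{57}{8}, x_1^{2} + \tfrac{2}{9}x_2^{2} - x_1 + \tfrac{1}{18}x_2 - \tfrac{1}{6}, x_1x_2 - \tfrac{2}{3}x_2^{2} + 3x_1 - \tfrac{1}{6}x_2 - \tfrac{3}{2}}.

Buchberger on the second generating set:
h_1 = -48x_1^{2} - 10x_1x_2 - 4x_2^{2} + 18x_1 + 3x_2 + 23, LT = x_1^{2}.
h_2 = 24x_1^{2} + 11x_1x_2 - 2x_2^{2} + 9x_1 - \tfrac{1}{2}x_2 - \tfrac{41}{2}, LT = x_1^{2}.

S(h_1,h_2): lcm = x_1^{2}. S = -\tfrac{1}{4}x_1x_2 + \tfrac{1}{6}x_2^{2} - \tfrac{3}{4}x_1 - \tfrac{1}{24}x_2 + \tfrac{3}{8}.
  reduce S modulo (h_1, h_2):
  remainder -\tfrac{1}{4}x_1x_2 + \tfrac{1}{6}x_2^{2} - \tfrac{3}{4}x_1 - \tfrac{1}{24}x_2 + \tfrac{3}{8} ≠ 0; add k_3 = -\tfrac{1}{4}x_1x_2 + \tfrac{1}{6}x_2^{2} - \tfrac{3}{4}x_1 - \tfrac{1}{24}x_2 + \tfrac{3}{8} to the basis.

S(h_1,k_3): lcm = x_1^{2}x_2. S = \tfrac{7}{8}x_1x_2^{2} + \tfrac{1}{12}x_2^{3} - 3x_1^{2} - \tfrac{13}{24}x_1x_2 - \tfrac{1}{16}x_2^{2} + \tfrac{3}{2}x_1 - \tfrac{23}{48}x_2.
  reduce S modulo (h_1, h_2, k_3):
  remainder \tfrac{2}{3}x_2^{3} - \tfrac{119}{72}x_2^{2} + 8x_1 + \tfrac{77}{72}x_2 - \tfrac{21}{4} ≠ 0; add k_4 = \tfrac{2}{3}x_2^{3} - \tfrac{119}{72}x_2^{2} + 8x_1 + \tfrac{77}{72}x_2 - \tfrac{21}{4} to the basis.

The other S-polynomials (S(h_2,k_3), S(h_1,k_4), S(h_2,k_4), S(k_3,k_4)) all reduce to 0 modulo the current basis, so we have a Gröbner basis.
Inter-reduce: drop elements whose leading term is divisible by another's, tail-reduce, and make monic.
Reduced Gröbner basis: {x_2^{3} - \tfrac{119}{48}x_2^{2} + 12x_1 + \tfrac{77}{48}x_2 - \tfrac{63}{8}, x_1^{2} + \tfrac{2}{9}x_2^{2} - x_1 - \tfrac{7}{72}x_2 - \tfrac{1}{6}, x_1x_2 - \tfrac{2}{3}x_2^{2} + 3x_1 + \tfrac{1}{6}x_2 - \tfrac{3}{2}}.

The bases are distinct; the ideals are different.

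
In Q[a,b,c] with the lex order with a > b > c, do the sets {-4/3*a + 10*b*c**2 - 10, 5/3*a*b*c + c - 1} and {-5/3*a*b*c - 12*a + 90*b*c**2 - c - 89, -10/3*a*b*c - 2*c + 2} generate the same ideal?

Yes, the ideals are equal.

Equality of ideals is decidable: compute both reduced Gröbner bases (unique for the ordering) and check whether they agree.
Buchberger on the first generating set:
f_1 = -4/3*a + 10*b*c**2 - 10, LT = a.
f_2 = 5/3*a*b*c + c - 1, LT = a*b*c.

S(f_1,f_2): lcm = a*b*c. S = -15/2*b**2*c**3 + 15/2*b*c - 3/5*c + 3/5.
  leading term b**2*c**3: no divisor's leading term divides it; move -15/2*b**2*c**3 to the remainder.
  leading term b*c: no divisor's leading term divides it; move 15/2*b*c to the remainder.
  leading term c: no divisor's leading term divides it; move -3/5*c to the remainder.
  leading term 1: no divisor's leading term divides it; move 3/5 to the remainder.
  remainder -15/2*b**2*c**3 + 15/2*b*c - 3/5*c + 3/5 ≠ 0; add g_3 = -15/2*b**2*c**3 + 15/2*b*c - 3/5*c + 3/5 to the basis.

S(f_1,g_3): leading monomials are coprime, so the S-polynomial reduces to 0 (Buchberger's first criterion).
S(f_2,g_3): lcm = a*b**2*c**3. S = a*b*c - 2/25*a*c + 2/25*a + 3/5*b*c**3 - 3/5*b*c**2.
  leading term a*b*c: subtract (-3/4*b*c)·f_1 from a*b*c - 2/25*a*c + 2/25*a + 3/5*b*c**3 - 3/5*b*c**2 → -2/25*a*c + 2/25*a + 15/2*b**2*c**3 + 3/5*b*c**3 - 3/5*b*c**2 - 15/2*b*c
  leading term a*c: subtract (3/50*c)·f_1 from -2/25*a*c + 2/25*a + 15/2*b**2*c**3 + 3/5*b*c**3 - 3/5*b*c**2 - 15/2*b*c → 2/25*a + 15/2*b**2*c**3 - 3/5*b*c**2 - 15/2*b*c + 3/5*c
  leading term a: subtract (-3/50)·f_1 from 2/25*a + 15/2*b**2*c**3 - 3/5*b*c**2 - 15/2*b*c + 3/5*c → 15/2*b**2*c**3 - 15/2*b*c + 3/5*c - 3/5
  leading term b**2*c**3: subtract (-1)·g_3 from 15/2*b**2*c**3 - 15/2*b*c + 3/5*c - 3/5 → 0
  remainder 0.

Every S-polynomial of the final basis reduces to 0, so we have a Gröbner basis.
Inter-reduce: drop elements whose leading term is divisible by another's, tail-reduce, and make monic.
Reduced Gröbner basis: {a - 15/2*b*c**2 + 15/2, b**2*c**3 - b*c + 2/25*c - 2/25}.

Buchberger on the second generating set:
h_1 = -5/3*a*b*c - 12*a + 90*b*c**2 - c - 89, LT = a*b*c.
h_2 = -10/3*a*b*c - 2*c + 2, LT = a*b*c.

S(h_1,h_2): lcm = a*b*c. S = 36/5*a - 54*b*c**2 + 54.
  leading term a: no divisor's leading term divides it; move 36/5*a to the remainder.
  leading term b*c**2: no divisor's leading term divides it; move -54*b*c**2 to the remainder.
  leading term 1: no divisor's leading term divides it; move 54 to the remainder.
  remainder 36/5*a - 54*b*c**2 + 54 ≠ 0; add k_3 = 36/5*a - 54*b*c**2 + 54 to the basis.

S(h_1,k_3): lcm = a*b*c. S = 36/5*a + 15/2*b**2*c**3 - 54*b*c**2 - 15/2*b*c + 3/5*c + 267/5.
  leading term a: subtract (1)·k_3 from 36/5*a + 15/2*b**2*c**3 - 54*b*c**2 - 15/2*b*c + 3/5*c + 267/5 → 15/2*b**2*c**3 - 15/2*b*c + 3/5*c - 3/5
  leading term b**2*c**3: no divisor's leading term divides it; move 15/2*b**2*c**3 to the remainder.
  leading term b*c: no divisor's leading term divides it; move -15/2*b*c to the remainder.
  leading term c: no divisor's leading term divides it; move 3/5*c to the remainder.
  leading term 1: no divisor's leading term divides it; move -3/5 to the remainder.
  remainder 15/2*b**2*c**3 - 15/2*b*c + 3/5*c - 3/5 ≠ 0; add k_4 = 15/2*b**2*c**3 - 15/2*b*c + 3/5*c - 3/5 to the basis.

S(h_2,k_3): lcm = a*b*c. S = 15/2*b**2*c**3 - 15/2*b*c + 3/5*c - 3/5.
  leading term b**2*c**3: subtract (1)·k_4 from 15/2*b**2*c**3 - 15/2*b*c + 3/5*c - 3/5 → 0
  remainder 0.

S(h_1,k_4): lcm = a*b**2*c**3. S = 36/5*a*b*c**2 + a*b*c - 2/25*a*c + 2/25*a - 54*b**2*c**4 + 3/5*b*c**3 + 267/5*b*c**2.
  leading term a*b*c**2: subtract (-108/25*c)·h_1 from 36/5*a*b*c**2 + a*b*c - 2/25*a*c + 2/25*a - 54*b**2*c**4 + 3/5*b*c**3 + 267/5*b*c**2 → a*b*c - 1298/25*a*c + 2/25*a - 54*b**2*c**4 + 1947/5*b*c**3 + 267/5*b*c**2 - 108/25*c**2 - 9612/25*c
  leading term a*b*c: subtract (-3/5)·h_1 from a*b*c - 1298/25*a*c + 2/25*a - 54*b**2*c**4 + 1947/5*b*c**3 + 267/5*b*c**2 - 108/25*c**2 - 9612/25*c → -1298/25*a*c - 178/25*a - 54*b**2*c**4 + 1947/5*b*c**3 + 537/5*b*c**2 - 108/25*c**2 - 9627/25*c - 267/5
  leading term a*c: subtract (-649/90*c)·k_3 from -1298/25*a*c - 178/25*a - 54*b**2*c**4 + 1947/5*b*c**3 + 537/5*b*c**2 - 108/25*c**2 - 9627/25*c - 267/5 → -178/25*a - 54*b**2*c**4 + 537/5*b*c**2 - 108/25*c**2 + 108/25*c - 267/5
  leading term a: subtract (-89/90)·k_3 from -178/25*a - 54*b**2*c**4 + 537/5*b*c**2 - 108/25*c**2 + 108/25*c - 267/5 → -54*b**2*c**4 + 54*b*c**2 - 108/25*c**2 + 108/25*c
  leading term b**2*c**4: subtract (-36/5*c)·k_4 from -54*b**2*c**4 + 54*b*c**2 - 108/25*c**2 + 108/25*c → 0
  remainder 0.

S(h_2,k_4): lcm = a*b**2*c**3. S = a*b*c - 2/25*a*c + 2/25*a + 3/5*b*c**3 - 3/5*b*c**2.
  leading term a*b*c: subtract (-3/5)·h_1 from a*b*c - 2/25*a*c + 2/25*a + 3/5*b*c**3 - 3/5*b*c**2 → -2/25*a*c - 178/25*a + 3/5*b*c**3 + 267/5*b*c**2 - 3/5*c - 267/5
  leading term a*c: subtract (-1/90*c)·k_3 from -2/25*a*c - 178/25*a + 3/5*b*c**3 + 267/5*b*c**2 - 3/5*c - 267/5 → -178/25*a + 267/5*b*c**2 - 267/5
  leading term a: subtract (-89/90)·k_3 from -178/25*a + 267/5*b*c**2 - 267/5 → 0
  remainder 0.

S(k_3,k_4): leading monomials are coprime, so the S-polynomial reduces to 0 (Buchberger's first criterion).
Every S-polynomial of the final basis reduces to 0, so we have a Gröbner basis.
Inter-reduce: drop elements whose leading term is divisible by another's, tail-reduce, and make monic.
Reduced Gröbner basis: {a - 15/2*b*c**2 + 15/2, b**2*c**3 - b*c + 2/25*c - 2/25}.

These coincide, so the ideals are equal.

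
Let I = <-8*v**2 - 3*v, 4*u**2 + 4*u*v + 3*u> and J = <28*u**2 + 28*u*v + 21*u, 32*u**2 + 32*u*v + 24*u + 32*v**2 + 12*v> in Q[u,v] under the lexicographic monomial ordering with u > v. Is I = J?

Equality of ideals is decidable: compute both reduced Gröbner bases (unique for the ordering) and check whether they agree.
Buchberger on the first generating set:
f_1 = -8*v**2 - 3*v, LT = v**2.
f_2 = 4*u**2 + 4*u*v + 3*u, LT = u**2.

The S-polynomials (S(f_1,f_2)) all reduce to 0 modulo the current basis, so we have a Gröbner basis.
Inter-reduce: drop elements whose leading term is divisible by another's, tail-reduce, and make monic.
Reduced Gröbner basis: {u**2 + u*v + 3/4*u, v**2 + 3/8*v}.

Buchberger on the second generating set:
h_1 = 28*u**2 + 28*u*v + 21*u, LT = u**2.
h_2 = 32*u**2 + 32*u*v + 24*u + 32*v**2 + 12*v, LT = u**2.

S(h_1,h_2): lcm = u**2. S = -v**2 - 3/8*v.
  leading term v**2: no divisor's leading term divides it; move -v**2 to the remainder.
  leading term v: no divisor's leading term divides it; move -3/8*v to the remainder.
  remainder -v**2 - 3/8*v ≠ 0; add k_3 = -v**2 - 3/8*v to the basis.

The other S-polynomials (S(h_1,k_3), S(h_2,k_3)) all reduce to 0 modulo the current basis, so we have a Gröbner basis.
Inter-reduce: drop elements whose leading term is divisible by another's, tail-reduce, and make monic.
Reduced Gröbner basis: {u**2 + u*v + 3/4*u, v**2 + 3/8*v}.

The two bases agree; hence the ideals are identical.

Yes, the ideals are equal.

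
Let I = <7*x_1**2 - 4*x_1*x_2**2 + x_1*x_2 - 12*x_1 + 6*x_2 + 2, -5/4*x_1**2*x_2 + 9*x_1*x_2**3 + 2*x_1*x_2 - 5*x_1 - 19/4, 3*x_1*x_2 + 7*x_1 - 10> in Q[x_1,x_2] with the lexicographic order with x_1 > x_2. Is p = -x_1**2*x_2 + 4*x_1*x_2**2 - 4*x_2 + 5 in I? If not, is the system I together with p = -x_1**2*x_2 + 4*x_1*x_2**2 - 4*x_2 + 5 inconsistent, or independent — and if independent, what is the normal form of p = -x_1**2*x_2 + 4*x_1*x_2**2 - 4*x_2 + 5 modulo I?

First compute the reduced Gröbner basis of I by Buchberger's algorithm.
f_1 = 7*x_1**2 - 4*x_1*x_2**2 + x_1*x_2 - 12*x_1 + 6*x_2 + 2, LT = x_1**2.
f_2 = -5/4*x_1**2*x_2 + 9*x_1*x_2**3 + 2*x_1*x_2 - 5*x_1 - 19/4, LT = x_1**2*x_2.
f_3 = 3*x_1*x_2 + 7*x_1 - 10, LT = x_1*x_2.

S(f_1,f_2): lcm = x_1**2*x_2. S = 232/35*x_1*x_2**3 + 1/7*x_1*x_2**2 - 4/35*x_1*x_2 - 4*x_1 + 6/7*x_2**2 + 2/7*x_2 - 19/5.
  reduce S modulo (f_1, f_2, f_3):
  remainder -11767/135*x_1 + 482/21*x_2**2 - 3200/63*x_2 + 108679/945 ≠ 0; add h_4 = -11767/135*x_1 + 482/21*x_2**2 - 3200/63*x_2 + 108679/945 to the basis.

S(f_1,f_3): lcm = x_1**2*x_2. S = -7/3*x_1**2 - 4/7*x_1*x_2**3 + 1/7*x_1*x_2**2 - 12/7*x_1*x_2 + 10/3*x_1 + 6/7*x_2**2 + 2/7*x_2.
  reduce S modulo (f_1, f_2, f_3, h_4):
  remainder -41974/247107*x_2**2 + 202486/247107*x_2 - 53504/82369 ≠ 0; add h_5 = -41974/247107*x_2**2 + 202486/247107*x_2 - 53504/82369 to the basis.

S(f_1,h_4): lcm = x_1**2. S = -25378/82369*x_1*x_2**2 - 36233/82369*x_1*x_2 - 32525/82369*x_1 + 6/7*x_2 + 2/7.
  reduce S modulo (f_1, f_2, f_3, h_4, h_5):
  remainder -1536787026/1728678203*x_2 + 1536787026/1728678203 ≠ 0; add h_6 = -1536787026/1728678203*x_2 + 1536787026/1728678203 to the basis.

The other S-polynomials (S(f_2,f_3), S(f_2,h_4), S(f_3,h_4), S(f_1,h_5), S(f_2,h_5), S(f_3,h_5), S(h_4,h_5), S(f_1,h_6), S(f_2,h_6), S(f_3,h_6), S(h_4,h_6), S(h_5,h_6)) all reduce to 0 modulo the current basis, so we have a Gröbner basis.
Inter-reduce: drop elements whose leading term is divisible by another's, tail-reduce, and make monic.
Reduced Gröbner basis: {x_1 - 1, x_2 - 1}.
Label its elements g_1 = x_1 - 1, g_2 = x_2 - 1.

Reduce p = -x_1**2*x_2 + 4*x_1*x_2**2 - 4*x_2 + 5 modulo G:
  leading term x_1**2*x_2: subtract (-x_1*x_2)·g_1 from -x_1**2*x_2 + 4*x_1*x_2**2 - 4*x_2 + 5 → 4*x_1*x_2**2 - x_1*x_2 - 4*x_2 + 5
  leading term x_1*x_2**2: subtract (4*x_2**2)·g_1 from 4*x_1*x_2**2 - x_1*x_2 - 4*x_2 + 5 → -x_1*x_2 + 4*x_2**2 - 4*x_2 + 5
  leading term x_1*x_2: subtract (-x_2)·g_1 from -x_1*x_2 + 4*x_2**2 - 4*x_2 + 5 → 4*x_2**2 - 5*x_2 + 5
  leading term x_2**2: subtract (4*x_2)·g_2 from 4*x_2**2 - 5*x_2 + 5 → -x_2 + 5
  leading term x_2: subtract (-1)·g_2 from -x_2 + 5 → 4
  leading term 1: no divisor's leading term divides it; move 4 to the remainder.
  normal form = 4.
The normal form is nonzero, so p ∉ I. Since p minus its normal form lies in I, I + (p) = I + (r) where r = 4; decide whether this ideal is the whole ring.
Here r = 4 is a nonzero constant, hence a unit: 1 ∈ I + (p), the Gröbner basis of I + (p) is {1}, and the enlarged system has no common solution — adjoining p is inconsistent.

Adjoining -x_1**2*x_2 + 4*x_1*x_2**2 - 4*x_2 + 5 makes the ideal the whole ring: the system is inconsistent.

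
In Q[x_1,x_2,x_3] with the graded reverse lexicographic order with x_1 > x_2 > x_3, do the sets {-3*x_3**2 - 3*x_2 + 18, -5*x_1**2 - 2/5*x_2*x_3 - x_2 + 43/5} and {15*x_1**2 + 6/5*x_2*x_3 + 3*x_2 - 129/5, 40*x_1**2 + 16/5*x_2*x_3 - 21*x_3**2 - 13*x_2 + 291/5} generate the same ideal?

Two ideals are equal iff their reduced Gröbner bases coincide (the reduced basis is unique for a fixed ordering).
Buchberger on the first generating set:
f_1 = -3*x_3**2 - 3*x_2 + 18, LT = x_3**2.
f_2 = -5*x_1**2 - 2/5*x_2*x_3 - x_2 + 43/5, LT = x_1**2.

S(f_1,f_2): leading monomials are coprime, so the S-polynomial reduces to 0 (Buchberger's first criterion).
Every S-polynomial of the final basis reduces to 0, so we have a Gröbner basis.
Inter-reduce: drop elements whose leading term is divisible by another's, tail-reduce, and make monic.
Reduced Gröbner basis: {x_1**2 + 2/25*x_2*x_3 + 1/5*x_2 - 43/25, x_3**2 + x_2 - 6}.

Buchberger on the second generating set:
h_1 = 15*x_1**2 + 6/5*x_2*x_3 + 3*x_2 - 129/5, LT = x_1**2.
h_2 = 40*x_1**2 + 16/5*x_2*x_3 - 21*x_3**2 - 13*x_2 + 291/5, LT = x_1**2.

S(h_1,h_2): lcm = x_1**2. S = 21/40*x_3**2 + 21/40*x_2 - 127/40.
  leading term x_3**2: no divisor's leading term divides it; move 21/40*x_3**2 to the remainder.
  leading term x_2: no divisor's leading term divides it; move 21/40*x_2 to the remainder.
  leading term 1: no divisor's leading term divides it; move -127/40 to the remainder.
  remainder 21/40*x_3**2 + 21/40*x_2 - 127/40 ≠ 0; add k_3 = 21/40*x_3**2 + 21/40*x_2 - 127/40 to the basis.

S(h_1,k_3): leading monomials are coprime, so the S-polynomial reduces to 0 (Buchberger's first criterion).
S(h_2,k_3): leading monomials are coprime, so the S-polynomial reduces to 0 (Buchberger's first criterion).
Every S-polynomial of the final basis reduces to 0, so we have a Gröbner basis.
Inter-reduce: drop elements whose leading term is divisible by another's, tail-reduce, and make monic.
Reduced Gröbner basis: {x_1**2 + 2/25*x_2*x_3 + 1/5*x_2 - 43/25, x_3**2 + x_2 - 127/21}.

Since the reduced bases disagree, the two ideals are not the same.

No, the ideals differ.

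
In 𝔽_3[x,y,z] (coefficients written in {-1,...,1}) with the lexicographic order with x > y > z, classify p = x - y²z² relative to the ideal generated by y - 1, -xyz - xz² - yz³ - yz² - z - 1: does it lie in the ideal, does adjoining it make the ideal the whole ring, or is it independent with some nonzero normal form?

x - y²z² is independent of I; its normal form modulo I is x - z².

First compute the reduced Gröbner basis of I by Buchberger's algorithm.
f_1 = y - 1, LT = y.
f_2 = -xyz - xz² - yz³ - yz² - z - 1, LT = xyz.

S(f_1,f_2): lcm = xyz. S = -xz² - xz - yz³ - yz² - z - 1.
  leading term xz²: no divisor's leading term divides it; move -xz² to the remainder.
  leading term xz: no divisor's leading term divides it; move -xz to the remainder.
  leading term yz³: subtract (-z³)·f_1 from -yz³ - yz² - z - 1 → -yz² - z³ - z - 1
  leading term yz²: subtract (-z²)·f_1 from -yz² - z³ - z - 1 → -z³ - z² - z - 1
  leading term z³: no divisor's leading term divides it; move -z³ to the remainder.
  leading term z²: no divisor's leading term divides it; move -z² to the remainder.
  leading term z: no divisor's leading term divides it; move -z to the remainder.
  leading term 1: no divisor's leading term divides it; move -1 to the remainder.
  remainder -xz² - xz - z³ - z² - z - 1 ≠ 0; add h_3 = -xz² - xz - z³ - z² - z - 1 to the basis.

The other S-polynomials (S(f_1,h_3), S(f_2,h_3)) all reduce to 0 modulo the current basis, so we have a Gröbner basis.
Inter-reduce: drop elements whose leading term is divisible by another's, tail-reduce, and make monic.
Reduced Gröbner basis: {xz² + xz + z³ + z² + z + 1, y - 1}.
Label its elements g_1 = xz² + xz + z³ + z² + z + 1, g_2 = y - 1.

Reduce p = x - y²z² modulo G:
  leading term x: no divisor's leading term divides it; move x to the remainder.
  leading term y²z²: subtract (-yz²)·g_2 from -y²z² → -yz²
  leading term yz²: subtract (-z²)·g_2 from -yz² → -z²
  leading term z²: no divisor's leading term divides it; move -z² to the remainder.
  normal form = x - z².
The normal form is nonzero, so p ∉ I. Since p minus its normal form lies in I, I + (p) = I + (r) where r = x - z²; decide whether this ideal is the whole ring.
Run Buchberger on G together with r (pairs among the g_i already reduce to 0 since G is a Gröbner basis):
g_1 = xz² + xz + z³ + z² + z + 1, LT = xz².
g_2 = y - 1, LT = y.
r = x - z², LT = x.

S(g_1,r): lcm = xz². S = xz + z⁴ + z³ + z² + z + 1.
  leading term xz: subtract (z)·r from xz + z⁴ + z³ + z² + z + 1 → z⁴ - z³ + z² + z + 1
  leading term z⁴: no divisor's leading term divides it; move z⁴ to the remainder.
  leading term z³: no divisor's leading term divides it; move -z³ to the remainder.
  leading term z²: no divisor's leading term divides it; move z² to the remainder.
  leading term z: no divisor's leading term divides it; move z to the remainder.
  leading term 1: no divisor's leading term divides it; move 1 to the remainder.
  remainder z⁴ - z³ + z² + z + 1 ≠ 0; add m_4 = z⁴ - z³ + z² + z + 1 to the basis.

The other S-polynomials (S(g_1,g_2), S(g_2,r), S(g_1,m_4), S(g_2,m_4), S(r,m_4)) all reduce to 0 modulo the current basis, so we have a Gröbner basis.
Inter-reduce: drop elements whose leading term is divisible by another's, tail-reduce, and make monic.
Reduced Gröbner basis: {x - z², y - 1, z⁴ - z³ + z² + z + 1}.
The reduced Gröbner basis of I + (p) is {x - z², y - 1, z⁴ - z³ + z² + z + 1} ≠ {1}, a proper ideal, so the enlarged system stays consistent: p is independent of I, with normal form x - z².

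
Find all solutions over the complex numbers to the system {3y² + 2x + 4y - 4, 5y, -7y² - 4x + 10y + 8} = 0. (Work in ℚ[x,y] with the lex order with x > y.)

{(2, 0)}

Compute a lex Gröbner basis by Buchberger's algorithm.
f_1 = 2x + 3y² + 4y - 4, LT = x.
f_2 = 5y, LT = y.
f_3 = -4x - 7y² + 10y + 8, LT = x.

The S-polynomials (S(f_1,f_2), S(f_1,f_3), S(f_2,f_3)) all reduce to 0 modulo the current basis, so we have a Gröbner basis.
Inter-reduce: drop elements whose leading term is divisible by another's, tail-reduce, and make monic.
Reduced Gröbner basis: {x - 2, y}.

A lex Gröbner basis eliminates variables successively. Here y depends only on y, with roots {0}; lifting each root through the earlier basis elements recovers the full solutions.
  y = 0: the earlier basis element becomes x - 2 = 0, giving x = 2 — point (2, 0).
Substituting each solution back into the original system confirms all equations vanish.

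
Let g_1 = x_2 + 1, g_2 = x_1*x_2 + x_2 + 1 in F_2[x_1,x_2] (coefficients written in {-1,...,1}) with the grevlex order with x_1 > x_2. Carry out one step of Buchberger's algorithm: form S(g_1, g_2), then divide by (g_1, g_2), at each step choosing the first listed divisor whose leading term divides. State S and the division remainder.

lcm(LM(g_1), LM(g_2)) = x_1*x_2.
S = (lcm/LT(g_1))·g_1 − (lcm/LT(g_2))·g_2 = x_1 + x_2 + 1.
Reduce S modulo (g_1, g_2) in that order:
  leading term x_1: no divisor's leading term divides it; move x_1 to the remainder.
  leading term x_2: subtract (1)·g_1 from x_2 + 1 → 0
The remainder x_1 is nonzero, so it would be added as the next basis element.

S(g_1, g_2) = x_1 + x_2 + 1; remainder on division = x_1.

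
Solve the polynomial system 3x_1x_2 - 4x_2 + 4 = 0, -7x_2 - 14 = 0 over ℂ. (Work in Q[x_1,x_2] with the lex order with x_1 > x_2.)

Compute a lex Gröbner basis by Buchberger's algorithm.
f_1 = 3x_1x_2 - 4x_2 + 4, LT = x_1x_2.
f_2 = -7x_2 - 14, LT = x_2.

S(f_1,f_2): lcm = x_1x_2. S = -2x_1 - 4/3x_2 + 4/3.
  reduce S modulo (f_1, f_2):
  remainder -2x_1 + 4 ≠ 0; add h_3 = -2x_1 + 4 to the basis.

The other S-polynomials (S(f_1,h_3), S(f_2,h_3)) all reduce to 0 modulo the current basis, so we have a Gröbner basis.
Inter-reduce: drop elements whose leading term is divisible by another's, tail-reduce, and make monic.
Reduced Gröbner basis: {x_1 - 2, x_2 + 2}.

A lex Gröbner basis eliminates variables successively. Here x_2 + 2 depends only on x_2, with roots {-2}; lifting each root through the earlier basis elements recovers the full solutions.
  x_2 = -2: the earlier basis element becomes x_1 - 2 = 0, giving x_1 = 2 — point (2, -2).
Zero-dimensionality of the ideal guarantees finitely many solutions over ℂ.

{(2, -2)}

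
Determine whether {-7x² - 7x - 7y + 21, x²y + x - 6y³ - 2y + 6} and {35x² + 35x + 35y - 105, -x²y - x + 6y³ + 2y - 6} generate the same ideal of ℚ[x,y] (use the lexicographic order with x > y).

Two ideals are equal iff their reduced Gröbner bases coincide (the reduced basis is unique for a fixed ordering).
Buchberger on the first generating set:
f_1 = -7x² - 7x - 7y + 21, LT = x².
f_2 = x²y + x - 6y³ - 2y + 6, LT = x²y.

S(f_1,f_2): lcm = x²y. S = xy - x + 6y³ + y² - y - 6.
  leading term xy: no divisor's leading term divides it; move xy to the remainder.
  leading term x: no divisor's leading term divides it; move -x to the remainder.
  leading term y³: no divisor's leading term divides it; move 6y³ to the remainder.
  leading term y²: no divisor's leading term divides it; move y² to the remainder.
  leading term y: no divisor's leading term divides it; move -y to the remainder.
  leading term 1: no divisor's leading term divides it; move -6 to the remainder.
  remainder xy - x + 6y³ + y² - y - 6 ≠ 0; add g_3 = xy - x + 6y³ + y² - y - 6 to the basis.

S(f_1,g_3): lcm = x²y. S = x² - 6xy³ - xy² + 2xy + 6x + y² - 3y.
  leading term x²: subtract (-1/7)·f_1 from x² - 6xy³ - xy² + 2xy + 6x + y² - 3y → -6xy³ - xy² + 2xy + 5x + y² - 4y + 3
  leading term xy³: subtract (-6y²)·g_3 from -6xy³ - xy² + 2xy + 5x + y² - 4y + 3 → -7xy² + 2xy + 5x + 36y⁵ + 6y⁴ - 6y³ - 35y² - 4y + 3
  leading term xy²: subtract (-7y)·g_3 from -7xy² + 2xy + 5x + 36y⁵ + 6y⁴ - 6y³ - 35y² - 4y + 3 → -5xy + 5x + 36y⁵ + 48y⁴ + y³ - 42y² - 46y + 3
  leading term xy: subtract (-5)·g_3 from -5xy + 5x + 36y⁵ + 48y⁴ + y³ - 42y² - 46y + 3 → 36y⁵ + 48y⁴ + 31y³ - 37y² - 51y - 27
  leading term y⁵: no divisor's leading term divides it; move 36y⁵ to the remainder.
  leading term y⁴: no divisor's leading term divides it; move 48y⁴ to the remainder.
  leading term y³: no divisor's leading term divides it; move 31y³ to the remainder.
  leading term y²: no divisor's leading term divides it; move -37y² to the remainder.
  leading term y: no divisor's leading term divides it; move -51y to the remainder.
  leading term 1: no divisor's leading term divides it; move -27 to the remainder.
  remainder 36y⁵ + 48y⁴ + 31y³ - 37y² - 51y - 27 ≠ 0; add g_4 = 36y⁵ + 48y⁴ + 31y³ - 37y² - 51y - 27 to the basis.

The other S-polynomials (S(f_2,g_3), S(f_1,g_4), S(f_2,g_4), S(g_3,g_4)) all reduce to 0 modulo the current basis, so we have a Gröbner basis.
Inter-reduce: drop elements whose leading term is divisible by another's, tail-reduce, and make monic.
Reduced Gröbner basis: {x² + x + y - 3, xy - x + 6y³ + y² - y - 6, y⁵ + 4/3y⁴ + 31/36y³ - 37/36y² - 17/12y - ¾}.

Buchberger on the second generating set:
h_1 = 35x² + 35x + 35y - 105, LT = x².
h_2 = -x²y - x + 6y³ + 2y - 6, LT = x²y.

S(h_1,h_2): lcm = x²y. S = xy - x + 6y³ + y² - y - 6.
  leading term xy: no divisor's leading term divides it; move xy to the remainder.
  leading term x: no divisor's leading term divides it; move -x to the remainder.
  leading term y³: no divisor's leading term divides it; move 6y³ to the remainder.
  leading term y²: no divisor's leading term divides it; move y² to the remainder.
  leading term y: no divisor's leading term divides it; move -y to the remainder.
  leading term 1: no divisor's leading term divides it; move -6 to the remainder.
  remainder xy - x + 6y³ + y² - y - 6 ≠ 0; add k_3 = xy - x + 6y³ + y² - y - 6 to the basis.

S(h_1,k_3): lcm = x²y. S = x² - 6xy³ - xy² + 2xy + 6x + y² - 3y.
  leading term x²: subtract (1/35)·h_1 from x² - 6xy³ - xy² + 2xy + 6x + y² - 3y → -6xy³ - xy² + 2xy + 5x + y² - 4y + 3
  leading term xy³: subtract (-6y²)·k_3 from -6xy³ - xy² + 2xy + 5x + y² - 4y + 3 → -7xy² + 2xy + 5x + 36y⁵ + 6y⁴ - 6y³ - 35y² - 4y + 3
  leading term xy²: subtract (-7y)·k_3 from -7xy² + 2xy + 5x + 36y⁵ + 6y⁴ - 6y³ - 35y² - 4y + 3 → -5xy + 5x + 36y⁵ + 48y⁴ + y³ - 42y² - 46y + 3
  leading term xy: subtract (-5)·k_3 from -5xy + 5x + 36y⁵ + 48y⁴ + y³ - 42y² - 46y + 3 → 36y⁵ + 48y⁴ + 31y³ - 37y² - 51y - 27
  leading term y⁵: no divisor's leading term divides it; move 36y⁵ to the remainder.
  leading term y⁴: no divisor's leading term divides it; move 48y⁴ to the remainder.
  leading term y³: no divisor's leading term divides it; move 31y³ to the remainder.
  leading term y²: no divisor's leading term divides it; move -37y² to the remainder.
  leading term y: no divisor's leading term divides it; move -51y to the remainder.
  leading term 1: no divisor's leading term divides it; move -27 to the remainder.
  remainder 36y⁵ + 48y⁴ + 31y³ - 37y² - 51y - 27 ≠ 0; add k_4 = 36y⁵ + 48y⁴ + 31y³ - 37y² - 51y - 27 to the basis.

The other S-polynomials (S(h_2,k_3), S(h_1,k_4), S(h_2,k_4), S(k_3,k_4)) all reduce to 0 modulo the current basis, so we have a Gröbner basis.
Inter-reduce: drop elements whose leading term is divisible by another's, tail-reduce, and make monic.
Reduced Gröbner basis: {x² + x + y - 3, xy - x + 6y³ + y² - y - 6, y⁵ + 4/3y⁴ + 31/36y³ - 37/36y² - 17/12y - ¾}.

These coincide, so the ideals are equal.
The same test decides containment: I ⊆ J iff every generator of I reduces to 0 modulo a Gröbner basis of J.

Yes, the ideals are equal.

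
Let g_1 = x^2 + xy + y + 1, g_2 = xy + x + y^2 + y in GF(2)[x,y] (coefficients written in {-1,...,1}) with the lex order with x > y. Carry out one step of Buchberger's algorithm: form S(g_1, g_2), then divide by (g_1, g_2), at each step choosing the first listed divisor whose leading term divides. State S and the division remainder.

S(g_1, g_2) = x^2 + xy + y^2 + y; remainder on division = y^2 + 1.

lcm(LM(g_1), LM(g_2)) = x^2y.
S = (lcm/LT(g_1))·g_1 − (lcm/LT(g_2))·g_2 = x^2 + xy + y^2 + y.
Reduce S modulo (g_1, g_2) in that order:
  leading term x^2: subtract (1)·g_1 from x^2 + xy + y^2 + y → y^2 + 1
  leading term y^2: no divisor's leading term divides it; move y^2 to the remainder.
  leading term 1: no divisor's leading term divides it; move 1 to the remainder.
The remainder y^2 + 1 is nonzero, so it would be added as the next basis element.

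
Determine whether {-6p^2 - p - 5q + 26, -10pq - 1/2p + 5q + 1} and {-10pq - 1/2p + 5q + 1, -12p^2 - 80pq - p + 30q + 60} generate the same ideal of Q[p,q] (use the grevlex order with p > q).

No, the ideals differ.

For a fixed monomial order, each ideal has a unique reduced Gröbner basis; comparing bases decides equality.
Buchberger on the first generating set:
f_1 = -6p^2 - p - 5q + 26, LT = p^2.
f_2 = -10pq - 1/2p + 5q + 1, LT = pq.

S(f_1,f_2): lcm = p^2q. S = -1/20p^2 + 2/3pq + 5/6q^2 + 1/10p - 13/3q.
  leading term p^2: subtract (1/120)·f_1 from -1/20p^2 + 2/3pq + 5/6q^2 + 1/10p - 13/3q → 2/3pq + 5/6q^2 + 13/120p - 103/24q - 13/60
  leading term pq: subtract (-1/15)·f_2 from 2/3pq + 5/6q^2 + 13/120p - 103/24q - 13/60 → 5/6q^2 + 3/40p - 95/24q - 3/20
  leading term q^2: no divisor's leading term divides it; move 5/6q^2 to the remainder.
  leading term p: no divisor's leading term divides it; move 3/40p to the remainder.
  leading term q: no divisor's leading term divides it; move -95/24q to the remainder.
  leading term 1: no divisor's leading term divides it; move -3/20 to the remainder.
  remainder 5/6q^2 + 3/40p - 95/24q - 3/20 ≠ 0; add g_3 = 5/6q^2 + 3/40p - 95/24q - 3/20 to the basis.

The other S-polynomials (S(f_1,g_3), S(f_2,g_3)) all reduce to 0 modulo the current basis, so we have a Gröbner basis.
Inter-reduce: drop elements whose leading term is divisible by another's, tail-reduce, and make monic.
Reduced Gröbner basis: {p^2 + 1/6p + 5/6q - 13/3, pq + 1/20p - 1/2q - 1/10, q^2 + 9/100p - 19/4q - 9/50}.

Buchberger on the second generating set:
h_1 = -10pq - 1/2p + 5q + 1, LT = pq.
h_2 = -12p^2 - 80pq - p + 30q + 60, LT = p^2.

S(h_1,h_2): lcm = p^2q. S = -20/3pq^2 + 1/20p^2 - 7/12pq + 5/2q^2 - 1/10p + 5q.
  leading term pq^2: subtract (2/3q)·h_1 from -20/3pq^2 + 1/20p^2 - 7/12pq + 5/2q^2 - 1/10p + 5q → 1/20p^2 - 1/4pq - 5/6q^2 - 1/10p + 13/3q
  leading term p^2: subtract (-1/240)·h_2 from 1/20p^2 - 1/4pq - 5/6q^2 - 1/10p + 13/3q → -7/12pq - 5/6q^2 - 5/48p + 107/24q + 1/4
  leading term pq: subtract (7/120)·h_1 from -7/12pq - 5/6q^2 - 5/48p + 107/24q + 1/4 → -5/6q^2 - 3/40p + 25/6q + 23/120
  leading term q^2: no divisor's leading term divides it; move -5/6q^2 to the remainder.
  leading term p: no divisor's leading term divides it; move -3/40p to the remainder.
  leading term q: no divisor's leading term divides it; move 25/6q to the remainder.
  leading term 1: no divisor's leading term divides it; move 23/120 to the remainder.
  remainder -5/6q^2 - 3/40p + 25/6q + 23/120 ≠ 0; add k_3 = -5/6q^2 - 3/40p + 25/6q + 23/120 to the basis.

The other S-polynomials (S(h_1,k_3), S(h_2,k_3)) all reduce to 0 modulo the current basis, so we have a Gröbner basis.
Inter-reduce: drop elements whose leading term is divisible by another's, tail-reduce, and make monic.
Reduced Gröbner basis: {p^2 - 1/4p + 5/6q - 13/3, pq + 1/20p - 1/2q - 1/10, q^2 + 9/100p - 5q - 23/100}.

Since the reduced bases disagree, the two ideals are not the same.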